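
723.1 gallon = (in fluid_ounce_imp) 9.634e+04. Check: 1 gallon = 0.0037854118 m^3, so 723.1 gallon = 723.1 * 0.0037854118 = 2.7372313 m^3. 1 fluid_ounce_imp = 2.8413063e-05 m^3, so 2.7372313 m^3 = 2.7372313 / 2.8413063e-05 = 96337.072 fluid_ounce_imp ≈ 9.634e+04 fluid_ounce_imp (4 s.f.).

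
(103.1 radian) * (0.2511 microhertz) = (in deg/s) 0.001483. Check: 103.1 radian = 103.1 rad. 1 microhertz = 1e-06 Hz, so 0.2511 microhertz = 0.2511 * 1e-06 = 2.511e-07 Hz. Combine: 103.1 rad * 2.511e-07 Hz = 2.588841e-05 rad/s. 1 deg/s = 0.017453293 rad/s, so 2.588841e-05 rad/s = 2.588841e-05 / 0.017453293 = 0.0014832966 deg/s ≈ 0.001483 deg/s (4 s.f.).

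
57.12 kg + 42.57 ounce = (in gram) 57.12 kg is already in kg. 1 ounce = 0.028349523 kg, so 42.57 ounce = 42.57 * 0.028349523 = 1.2068392 kg. Sum: 57.12 + 1.2068392 = 58.326839 kg. 1 gram = 0.001 kg, so 58.326839 kg = 58.326839 / 0.001 = 58326.839 gram ≈ 5.833e+04 gram (4 s.f.). Final answer: 5.833e+04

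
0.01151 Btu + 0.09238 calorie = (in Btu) 0.01188. Check: 1 Btu = 1055.0559 J, so 0.01151 Btu = 0.01151 * 1055.0559 = 12.143693 J. 1 calorie = 4.184 J, so 0.09238 calorie = 0.09238 * 4.184 = 0.38651792 J. Sum: 12.143693 + 0.38651792 = 12.530211 J. 1 Btu = 1055.0559 J, so 12.530211 J = 12.530211 / 1055.0559 = 0.011876348 Btu ≈ 0.01188 Btu (4 s.f.).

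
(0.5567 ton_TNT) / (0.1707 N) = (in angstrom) 1 ton_TNT = 4.184e+09 J, so 0.5567 ton_TNT = 0.5567 * 4.184e+09 = 2.3292328e+09 J. 0.1707 N is already in N. Combine: 2.3292328e+09 J / 0.1707 N = 1.3645183e+10 m. 1 angstrom = 1e-10 m, so 1.3645183e+10 m = 1.3645183e+10 / 1e-10 = 1.3645183e+20 angstrom ≈ 1.365e+20 angstrom (4 s.f.). Final answer: 1.365e+20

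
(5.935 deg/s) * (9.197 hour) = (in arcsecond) 1 deg/s = 0.017453293 rad/s, so 5.935 deg/s = 5.935 * 0.017453293 = 0.10358529 rad/s. 1 hour = 3600 s, so 9.197 hour = 9.197 * 3600 = 33109.2 s. Combine: 0.10358529 rad/s * 33109.2 s = 3429.6261 rad. 1 arcsecond = 4.8481368e-06 rad, so 3429.6261 rad = 3429.6261 / 4.8481368e-06 = 7.0741117e+08 arcsecond ≈ 7.074e+08 arcsecond (4 s.f.). Final answer: 7.074e+08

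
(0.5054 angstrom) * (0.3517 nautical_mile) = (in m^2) 3.292e-08. Check: 1 angstrom = 1e-10 m, so 0.5054 angstrom = 0.5054 * 1e-10 = 5.054e-11 m. 1 nautical_mile = 1852 m, so 0.3517 nautical_mile = 0.3517 * 1852 = 651.3484 m. Combine: 5.054e-11 m * 651.3484 m = 3.2919148e-08 m^2. Result: 3.2919148e-08 m^2 ≈ 3.292e-08 m^2 (4 s.f.).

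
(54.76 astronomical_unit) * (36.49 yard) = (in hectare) 1 astronomical_unit = 1.4959787e+11 m, so 54.76 astronomical_unit = 54.76 * 1.4959787e+11 = 8.1919794e+12 m. 1 yard = 0.9144 m, so 36.49 yard = 36.49 * 0.9144 = 33.366456 m. Combine: 8.1919794e+12 m * 33.366456 m = 2.7333732e+14 m^2. 1 hectare = 10000 m^2, so 2.7333732e+14 m^2 = 2.7333732e+14 / 10000 = 2.7333732e+10 hectare ≈ 2.733e+10 hectare (4 s.f.). Final answer: 2.733e+10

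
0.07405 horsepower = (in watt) 55.22. Check: 1 horsepower = 745.69987 W, so 0.07405 horsepower = 0.07405 * 745.69987 = 55.219075 W. 55.219075 W = 55.219075 watt ≈ 55.22 watt (4 s.f.).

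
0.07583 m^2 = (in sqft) 0.8162. Check: 1 sqft = 0.09290304 m^2, so 0.07583 m^2 = 0.07583 / 0.09290304 = 0.81622733 sqft ≈ 0.8162 sqft (4 s.f.).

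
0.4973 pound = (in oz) 1 pound = 0.45359237 kg, so 0.4973 pound = 0.4973 * 0.45359237 = 0.22557149 kg. 1 oz = 0.028349523 kg, so 0.22557149 kg = 0.22557149 / 0.028349523 = 7.9568 oz ≈ 7.957 oz (4 s.f.). Final answer: 7.957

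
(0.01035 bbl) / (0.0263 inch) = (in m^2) 1 bbl = 0.15898729 m^3, so 0.01035 bbl = 0.01035 * 0.15898729 = 0.0016455185 m^3. 1 inch = 0.0254 m, so 0.0263 inch = 0.0263 * 0.0254 = 0.00066802 m. Combine: 0.0016455185 m^3 / 0.00066802 m = 2.4632773 m^2. Result: 2.4632773 m^2 ≈ 2.463 m^2 (4 s.f.). Final answer: 2.463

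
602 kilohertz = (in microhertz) 1 kilohertz = 1000 Hz, so 602 kilohertz = 602 * 1000 = 602000 Hz. 1 microhertz = 1e-06 Hz, so 602000 Hz = 602000 / 1e-06 = 6.02e+11 microhertz. Final answer: 6.02e+11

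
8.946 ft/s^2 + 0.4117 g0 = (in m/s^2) 6.764. Check: 1 ft/s^2 = 0.3048 m/s^2, so 8.946 ft/s^2 = 8.946 * 0.3048 = 2.7267408 m/s^2. 1 g0 = 9.80665 m/s^2, so 0.4117 g0 = 0.4117 * 9.80665 = 4.0373978 m/s^2. Sum: 2.7267408 + 4.0373978 = 6.7641386 m/s^2. Result: 6.7641386 m/s^2 ≈ 6.764 m/s^2 (4 s.f.).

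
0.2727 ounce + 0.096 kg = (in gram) 103.7. Check: 1 ounce = 0.028349523 kg, so 0.2727 ounce = 0.2727 * 0.028349523 = 0.007730915 kg. 0.096 kg is already in kg. Sum: 0.007730915 + 0.096 = 0.10373091 kg. 1 gram = 0.001 kg, so 0.10373091 kg = 0.10373091 / 0.001 = 103.73091 gram ≈ 103.7 gram (4 s.f.).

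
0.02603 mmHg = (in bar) 3.47e-05. Check: 1 mmHg = 133.32237 Pa, so 0.02603 mmHg = 0.02603 * 133.32237 = 3.4703812 Pa. 1 bar = 100000 Pa, so 3.4703812 Pa = 3.4703812 / 100000 = 3.4703813e-05 bar ≈ 3.47e-05 bar (4 s.f.).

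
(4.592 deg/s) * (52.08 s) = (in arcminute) 1 deg/s = 0.017453293 rad/s, so 4.592 deg/s = 4.592 * 0.017453293 = 0.080145519 rad/s. 52.08 s is already in s. Combine: 0.080145519 rad/s * 52.08 s = 4.1739786 rad. 1 arcminute = 0.00029088821 rad, so 4.1739786 rad = 4.1739786 / 0.00029088821 = 14349.082 arcminute ≈ 1.435e+04 arcminute (4 s.f.). Final answer: 1.435e+04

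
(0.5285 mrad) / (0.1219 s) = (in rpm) 1 mrad = 0.001 rad, so 0.5285 mrad = 0.5285 * 0.001 = 0.0005285 rad. 0.1219 s is already in s. Combine: 0.0005285 rad / 0.1219 s = 0.0043355209 rad/s. 1 rpm = 0.10471976 rad/s, so 0.0043355209 rad/s = 0.0043355209 / 0.10471976 = 0.041401175 rpm ≈ 0.0414 rpm (4 s.f.). Final answer: 0.0414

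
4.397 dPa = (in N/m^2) 0.4397. Check: 1 dPa = 0.1 Pa, so 4.397 dPa = 4.397 * 0.1 = 0.4397 Pa. 0.4397 Pa = 0.4397 N/m^2.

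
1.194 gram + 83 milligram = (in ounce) 0.04504. Check: 1 gram = 0.001 kg, so 1.194 gram = 1.194 * 0.001 = 0.001194 kg. 1 milligram = 1e-06 kg, so 83 milligram = 83 * 1e-06 = 8.3e-05 kg. Sum: 0.001194 + 8.3e-05 = 0.001277 kg. 1 ounce = 0.028349523 kg, so 0.001277 kg = 0.001277 / 0.028349523 = 0.045044849 ounce ≈ 0.04504 ounce (4 s.f.).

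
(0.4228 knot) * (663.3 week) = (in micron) 8.726e+13. Check: 1 knot = 0.51444444 m/s, so 0.4228 knot = 0.4228 * 0.51444444 = 0.21750711 m/s. 1 week = 604800 s, so 663.3 week = 663.3 * 604800 = 4.0116384e+08 s. Combine: 0.21750711 m/s * 4.0116384e+08 s = 87255988 m. 1 micron = 1e-06 m, so 87255988 m = 87255988 / 1e-06 = 8.7255988e+13 micron ≈ 8.726e+13 micron (4 s.f.).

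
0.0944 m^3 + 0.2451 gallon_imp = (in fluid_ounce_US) 3230. Check: 0.0944 m^3 is already in m^3. 1 gallon_imp = 0.00454609 m^3, so 0.2451 gallon_imp = 0.2451 * 0.00454609 = 0.0011142467 m^3. Sum: 0.0944 + 0.0011142467 = 0.095514247 m^3. 1 fluid_ounce_US = 2.957353e-05 m^3, so 0.095514247 m^3 = 0.095514247 / 2.957353e-05 = 3229.7209 fluid_ounce_US ≈ 3230 fluid_ounce_US (4 s.f.).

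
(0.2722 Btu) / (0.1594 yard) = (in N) 1970. Check: 1 Btu = 1055.0559 J, so 0.2722 Btu = 0.2722 * 1055.0559 = 287.1862 J. 1 yard = 0.9144 m, so 0.1594 yard = 0.1594 * 0.9144 = 0.14575536 m. Combine: 287.1862 J / 0.14575536 m = 1970.3303 N. Result: 1970.3303 N ≈ 1970 N (4 s.f.).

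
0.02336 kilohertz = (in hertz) 1 kilohertz = 1000 Hz, so 0.02336 kilohertz = 0.02336 * 1000 = 23.36 Hz. 23.36 Hz = 23.36 hertz. Final answer: 23.36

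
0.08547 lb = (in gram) 1 lb = 0.45359237 kg, so 0.08547 lb = 0.08547 * 0.45359237 = 0.03876854 kg. 1 gram = 0.001 kg, so 0.03876854 kg = 0.03876854 / 0.001 = 38.76854 gram ≈ 38.77 gram (4 s.f.). Final answer: 38.77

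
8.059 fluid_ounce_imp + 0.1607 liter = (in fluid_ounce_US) 13.18. Check: 1 fluid_ounce_imp = 2.8413063e-05 m^3, so 8.059 fluid_ounce_imp = 8.059 * 2.8413063e-05 = 0.00022898087 m^3. 1 liter = 0.001 m^3, so 0.1607 liter = 0.1607 * 0.001 = 0.0001607 m^3. Sum: 0.00022898087 + 0.0001607 = 0.00038968087 m^3. 1 fluid_ounce_US = 2.957353e-05 m^3, so 0.00038968087 m^3 = 0.00038968087 / 2.957353e-05 = 13.176678 fluid_ounce_US ≈ 13.18 fluid_ounce_US (4 s.f.).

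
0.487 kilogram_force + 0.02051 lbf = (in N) 1 kilogram_force = 9.80665 N, so 0.487 kilogram_force = 0.487 * 9.80665 = 4.7758385 N. 1 lbf = 4.4482216 N, so 0.02051 lbf = 0.02051 * 4.4482216 = 0.091233025 N. Sum: 4.7758385 + 0.091233025 = 4.8670716 N. Result: 4.8670716 N ≈ 4.867 N (4 s.f.). Final answer: 4.867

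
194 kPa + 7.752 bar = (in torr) 7270. Check: 1 kPa = 1000 Pa, so 194 kPa = 194 * 1000 = 194000 Pa. 1 bar = 100000 Pa, so 7.752 bar = 7.752 * 100000 = 775200 Pa. Sum: 194000 + 775200 = 969200 Pa. 1 torr = 133.32237 Pa, so 969200 Pa = 969200 / 133.32237 = 7269.5978 torr ≈ 7270 torr (4 s.f.).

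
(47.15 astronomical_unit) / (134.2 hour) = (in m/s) 1 astronomical_unit = 1.4959787e+11 m, so 47.15 astronomical_unit = 47.15 * 1.4959787e+11 = 7.0535396e+12 m. 1 hour = 3600 s, so 134.2 hour = 134.2 * 3600 = 483120 s. Combine: 7.0535396e+12 m / 483120 s = 14599974 m/s. Result: 14599974 m/s ≈ 1.46e+07 m/s (4 s.f.). Final answer: 1.46e+07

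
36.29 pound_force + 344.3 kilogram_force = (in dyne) 1 pound_force = 4.4482216 N, so 36.29 pound_force = 36.29 * 4.4482216 = 161.42596 N. 1 kilogram_force = 9.80665 N, so 344.3 kilogram_force = 344.3 * 9.80665 = 3376.4296 N. Sum: 161.42596 + 3376.4296 = 3537.8556 N. 1 dyne = 1e-05 N, so 3537.8556 N = 3537.8556 / 1e-05 = 3.5378556e+08 dyne ≈ 3.538e+08 dyne (4 s.f.). Final answer: 3.538e+08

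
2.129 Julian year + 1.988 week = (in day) 1 Julian year = 31557600 s, so 2.129 Julian year = 2.129 * 31557600 = 67186130 s. 1 week = 604800 s, so 1.988 week = 1.988 * 604800 = 1202342.4 s. Sum: 67186130 + 1202342.4 = 68388473 s. 1 day = 86400 s, so 68388473 s = 68388473 / 86400 = 791.53325 day ≈ 791.5 day (4 s.f.). Final answer: 791.5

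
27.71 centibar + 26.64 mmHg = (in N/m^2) 1 centibar = 1000 Pa, so 27.71 centibar = 27.71 * 1000 = 27710 Pa. 1 mmHg = 133.32237 Pa, so 26.64 mmHg = 26.64 * 133.32237 = 3551.7079 Pa. Sum: 27710 + 3551.7079 = 31261.708 Pa. 31261.708 Pa = 31261.708 N/m^2 ≈ 3.126e+04 N/m^2 (4 s.f.). Final answer: 3.126e+04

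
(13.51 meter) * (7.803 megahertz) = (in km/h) 3.795e+08. Check: 13.51 meter = 13.51 m. 1 megahertz = 1000000 Hz, so 7.803 megahertz = 7.803 * 1000000 = 7803000 Hz. Combine: 13.51 m * 7803000 Hz = 1.0541853e+08 m/s. 1 km/h = 0.27777778 m/s, so 1.0541853e+08 m/s = 1.0541853e+08 / 0.27777778 = 3.7950671e+08 km/h ≈ 3.795e+08 km/h (4 s.f.).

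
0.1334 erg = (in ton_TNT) 1 erg = 1e-07 J, so 0.1334 erg = 0.1334 * 1e-07 = 1.334e-08 J. 1 ton_TNT = 4.184e+09 J, so 1.334e-08 J = 1.334e-08 / 4.184e+09 = 3.1883365e-18 ton_TNT ≈ 3.188e-18 ton_TNT (4 s.f.). Final answer: 3.188e-18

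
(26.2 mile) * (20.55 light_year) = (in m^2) 1 mile = 1609.344 m, so 26.2 mile = 26.2 * 1609.344 = 42164.813 m. 1 light_year = 9.4607305e+15 m, so 20.55 light_year = 20.55 * 9.4607305e+15 = 1.9441801e+17 m. Combine: 42164.813 m * 1.9441801e+17 m = 8.197599e+21 m^2. Result: 8.197599e+21 m^2 ≈ 8.198e+21 m^2 (4 s.f.). Final answer: 8.198e+21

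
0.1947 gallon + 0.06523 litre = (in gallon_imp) 0.1765. Check: 1 gallon = 0.0037854118 m^3, so 0.1947 gallon = 0.1947 * 0.0037854118 = 0.00073701967 m^3. 1 litre = 0.001 m^3, so 0.06523 litre = 0.06523 * 0.001 = 6.523e-05 m^3. Sum: 0.00073701967 + 6.523e-05 = 0.00080224967 m^3. 1 gallon_imp = 0.00454609 m^3, so 0.00080224967 m^3 = 0.00080224967 / 0.00454609 = 0.17647026 gallon_imp ≈ 0.1765 gallon_imp (4 s.f.).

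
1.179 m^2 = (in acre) 0.0002913. Check: 1 acre = 4046.8564 m^2, so 1.179 m^2 = 1.179 / 4046.8564 = 0.00029133724 acre ≈ 0.0002913 acre (4 s.f.).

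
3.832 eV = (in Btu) 1 eV = 1.6021766e-19 J, so 3.832 eV = 3.832 * 1.6021766e-19 = 6.1395409e-19 J. 1 Btu = 1055.0559 J, so 6.1395409e-19 J = 6.1395409e-19 / 1055.0559 = 5.8191619e-22 Btu ≈ 5.819e-22 Btu (4 s.f.). Final answer: 5.819e-22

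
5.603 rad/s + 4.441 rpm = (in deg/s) 5.603 rad/s is already in rad/s. 1 rpm = 0.10471976 rad/s, so 4.441 rpm = 4.441 * 0.10471976 = 0.46506043 rad/s. Sum: 5.603 + 0.46506043 = 6.0680604 rad/s. 1 deg/s = 0.017453293 rad/s, so 6.0680604 rad/s = 6.0680604 / 0.017453293 = 347.67425 deg/s ≈ 347.7 deg/s (4 s.f.). Final answer: 347.7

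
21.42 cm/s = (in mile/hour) 0.4792. Check: 1 cm/s = 0.01 m/s, so 21.42 cm/s = 21.42 * 0.01 = 0.2142 m/s. 1 mile/hour = 0.44704 m/s, so 0.2142 m/s = 0.2142 / 0.44704 = 0.47915175 mile/hour ≈ 0.4792 mile/hour (4 s.f.).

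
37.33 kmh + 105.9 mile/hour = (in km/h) 207.8. Check: 1 kmh = 0.27777778 m/s, so 37.33 kmh = 37.33 * 0.27777778 = 10.369444 m/s. 1 mile/hour = 0.44704 m/s, so 105.9 mile/hour = 105.9 * 0.44704 = 47.341536 m/s. Sum: 10.369444 + 47.341536 = 57.71098 m/s. 1 km/h = 0.27777778 m/s, so 57.71098 m/s = 57.71098 / 0.27777778 = 207.75953 km/h ≈ 207.8 km/h (4 s.f.).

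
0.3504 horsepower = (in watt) 261.3. Check: 1 horsepower = 745.69987 W, so 0.3504 horsepower = 0.3504 * 745.69987 = 261.29324 W. 261.29324 W = 261.29324 watt ≈ 261.3 watt (4 s.f.).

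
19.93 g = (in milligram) 1 g = 0.001 kg, so 19.93 g = 19.93 * 0.001 = 0.01993 kg. 1 milligram = 1e-06 kg, so 0.01993 kg = 0.01993 / 1e-06 = 19930 milligram ≈ 1.993e+04 milligram (4 s.f.). Final answer: 1.993e+04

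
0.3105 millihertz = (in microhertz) 1 millihertz = 0.001 Hz, so 0.3105 millihertz = 0.3105 * 0.001 = 0.0003105 Hz. 1 microhertz = 1e-06 Hz, so 0.0003105 Hz = 0.0003105 / 1e-06 = 310.5 microhertz. Final answer: 310.5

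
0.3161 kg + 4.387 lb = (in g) 2306. Check: 0.3161 kg is already in kg. 1 lb = 0.45359237 kg, so 4.387 lb = 4.387 * 0.45359237 = 1.9899097 kg. Sum: 0.3161 + 1.9899097 = 2.3060097 kg. 1 g = 0.001 kg, so 2.3060097 kg = 2.3060097 / 0.001 = 2306.0097 g ≈ 2306 g (4 s.f.).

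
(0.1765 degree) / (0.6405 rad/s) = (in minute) 8.016e-05. Check: 1 degree = 0.017453293 rad, so 0.1765 degree = 0.1765 * 0.017453293 = 0.0030805061 rad. 0.6405 rad/s is already in rad/s. Combine: 0.0030805061 rad / 0.6405 rad/s = 0.0048095334 s. 1 minute = 60 s, so 0.0048095334 s = 0.0048095334 / 60 = 8.015889e-05 minute ≈ 8.016e-05 minute (4 s.f.).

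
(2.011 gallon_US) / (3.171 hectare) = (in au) 1.605e-18. Check: 1 gallon_US = 0.0037854118 m^3, so 2.011 gallon_US = 2.011 * 0.0037854118 = 0.0076124631 m^3. 1 hectare = 10000 m^2, so 3.171 hectare = 3.171 * 10000 = 31710 m^2. Combine: 0.0076124631 m^3 / 31710 m^2 = 2.4006506e-07 m. 1 au = 1.4959787e+11 m, so 2.4006506e-07 m = 2.4006506e-07 / 1.4959787e+11 = 1.6047358e-18 au ≈ 1.605e-18 au (4 s.f.).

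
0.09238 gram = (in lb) 1 gram = 0.001 kg, so 0.09238 gram = 0.09238 * 0.001 = 9.238e-05 kg. 1 lb = 0.45359237 kg, so 9.238e-05 kg = 9.238e-05 / 0.45359237 = 0.00020366304 lb ≈ 0.0002037 lb (4 s.f.). Final answer: 0.0002037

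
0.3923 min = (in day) 1 min = 60 s, so 0.3923 min = 0.3923 * 60 = 23.538 s. 1 day = 86400 s, so 23.538 s = 23.538 / 86400 = 0.00027243056 day ≈ 0.0002724 day (4 s.f.). Final answer: 0.0002724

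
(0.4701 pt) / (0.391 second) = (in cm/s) 1 pt = 0.00035277778 m, so 0.4701 pt = 0.4701 * 0.00035277778 = 0.00016584083 m. 0.391 second = 0.391 s. Combine: 0.00016584083 m / 0.391 s = 0.00042414535 m/s. 1 cm/s = 0.01 m/s, so 0.00042414535 m/s = 0.00042414535 / 0.01 = 0.042414535 cm/s ≈ 0.04241 cm/s (4 s.f.). Final answer: 0.04241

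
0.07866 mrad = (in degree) 1 mrad = 0.001 rad, so 0.07866 mrad = 0.07866 * 0.001 = 7.866e-05 rad. 1 degree = 0.017453293 rad, so 7.866e-05 rad = 7.866e-05 / 0.017453293 = 0.004506886 degree ≈ 0.004507 degree (4 s.f.). Final answer: 0.004507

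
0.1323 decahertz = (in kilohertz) 0.001323. Check: 1 decahertz = 10 Hz, so 0.1323 decahertz = 0.1323 * 10 = 1.323 Hz. 1 kilohertz = 1000 Hz, so 1.323 Hz = 1.323 / 1000 = 0.001323 kilohertz.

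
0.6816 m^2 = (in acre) 0.0001684. Check: 1 acre = 4046.8564 m^2, so 0.6816 m^2 = 0.6816 / 4046.8564 = 0.00016842703 acre ≈ 0.0001684 acre (4 s.f.).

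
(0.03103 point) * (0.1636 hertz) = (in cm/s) 0.0001791. Check: 1 point = 0.00035277778 m, so 0.03103 point = 0.03103 * 0.00035277778 = 1.0946694e-05 m. 0.1636 hertz = 0.1636 Hz. Combine: 1.0946694e-05 m * 0.1636 Hz = 1.7908792e-06 m/s. 1 cm/s = 0.01 m/s, so 1.7908792e-06 m/s = 1.7908792e-06 / 0.01 = 0.00017908792 cm/s ≈ 0.0001791 cm/s (4 s.f.).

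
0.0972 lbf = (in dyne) 4.324e+04. Check: 1 lbf = 4.4482216 N, so 0.0972 lbf = 0.0972 * 4.4482216 = 0.43236714 N. 1 dyne = 1e-05 N, so 0.43236714 N = 0.43236714 / 1e-05 = 43236.714 dyne ≈ 4.324e+04 dyne (4 s.f.).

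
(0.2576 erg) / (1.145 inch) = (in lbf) 1.991e-07. Check: 1 erg = 1e-07 J, so 0.2576 erg = 0.2576 * 1e-07 = 2.576e-08 J. 1 inch = 0.0254 m, so 1.145 inch = 1.145 * 0.0254 = 0.029083 m. Combine: 2.576e-08 J / 0.029083 m = 8.8574081e-07 N. 1 lbf = 4.4482216 N, so 8.8574081e-07 N = 8.8574081e-07 / 4.4482216 = 1.9912246e-07 lbf ≈ 1.991e-07 lbf (4 s.f.).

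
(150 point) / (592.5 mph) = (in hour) 5.55e-08. Check: 1 point = 0.00035277778 m, so 150 point = 150 * 0.00035277778 = 0.052916667 m. 1 mph = 0.44704 m/s, so 592.5 mph = 592.5 * 0.44704 = 264.8712 m/s. Combine: 0.052916667 m / 264.8712 m/s = 0.00019978264 s. 1 hour = 3600 s, so 0.00019978264 s = 0.00019978264 / 3600 = 5.5495177e-08 hour ≈ 5.55e-08 hour (4 s.f.).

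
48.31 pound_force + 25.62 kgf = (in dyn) 1 pound_force = 4.4482216 N, so 48.31 pound_force = 48.31 * 4.4482216 = 214.89359 N. 1 kgf = 9.80665 N, so 25.62 kgf = 25.62 * 9.80665 = 251.24637 N. Sum: 214.89359 + 251.24637 = 466.13996 N. 1 dyn = 1e-05 N, so 466.13996 N = 466.13996 / 1e-05 = 46613996 dyn ≈ 4.661e+07 dyn (4 s.f.). Final answer: 4.661e+07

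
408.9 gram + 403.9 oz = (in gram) 1.186e+04. Check: 1 gram = 0.001 kg, so 408.9 gram = 408.9 * 0.001 = 0.4089 kg. 1 oz = 0.028349523 kg, so 403.9 oz = 403.9 * 0.028349523 = 11.450372 kg. Sum: 0.4089 + 11.450372 = 11.859272 kg. 1 gram = 0.001 kg, so 11.859272 kg = 11.859272 / 0.001 = 11859.272 gram ≈ 1.186e+04 gram (4 s.f.).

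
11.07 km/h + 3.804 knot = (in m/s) 5.032. Check: 1 km/h = 0.27777778 m/s, so 11.07 km/h = 11.07 * 0.27777778 = 3.075 m/s. 1 knot = 0.51444444 m/s, so 3.804 knot = 3.804 * 0.51444444 = 1.9569467 m/s. Sum: 3.075 + 1.9569467 = 5.0319467 m/s. Result: 5.0319467 m/s ≈ 5.032 m/s (4 s.f.).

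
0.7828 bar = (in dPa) 1 bar = 100000 Pa, so 0.7828 bar = 0.7828 * 100000 = 78280 Pa. 1 dPa = 0.1 Pa, so 78280 Pa = 78280 / 0.1 = 782800 dPa ≈ 7.828e+05 dPa (4 s.f.). Final answer: 7.828e+05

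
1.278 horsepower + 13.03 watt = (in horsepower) 1 horsepower = 745.69987 W, so 1.278 horsepower = 1.278 * 745.69987 = 953.00444 W. 13.03 watt = 13.03 W. Sum: 953.00444 + 13.03 = 966.03444 W. 1 horsepower = 745.69987 W, so 966.03444 W = 966.03444 / 745.69987 = 1.2954735 horsepower ≈ 1.295 horsepower (4 s.f.). Final answer: 1.295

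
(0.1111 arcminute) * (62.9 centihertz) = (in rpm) 1 arcminute = 0.00029088821 rad, so 0.1111 arcminute = 0.1111 * 0.00029088821 = 3.231768e-05 rad. 1 centihertz = 0.01 Hz, so 62.9 centihertz = 62.9 * 0.01 = 0.629 Hz. Combine: 3.231768e-05 rad * 0.629 Hz = 2.0327821e-05 rad/s. 1 rpm = 0.10471976 rad/s, so 2.0327821e-05 rad/s = 2.0327821e-05 / 0.10471976 = 0.00019411639 rpm ≈ 0.0001941 rpm (4 s.f.). Final answer: 0.0001941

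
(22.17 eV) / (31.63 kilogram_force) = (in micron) 1 eV = 1.6021766e-19 J, so 22.17 eV = 22.17 * 1.6021766e-19 = 3.5520256e-18 J. 1 kilogram_force = 9.80665 N, so 31.63 kilogram_force = 31.63 * 9.80665 = 310.18434 N. Combine: 3.5520256e-18 J / 310.18434 N = 1.1451338e-20 m. 1 micron = 1e-06 m, so 1.1451338e-20 m = 1.1451338e-20 / 1e-06 = 1.1451338e-14 micron ≈ 1.145e-14 micron (4 s.f.). Final answer: 1.145e-14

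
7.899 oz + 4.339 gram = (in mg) 1 oz = 0.028349523 kg, so 7.899 oz = 7.899 * 0.028349523 = 0.22393288 kg. 1 gram = 0.001 kg, so 4.339 gram = 4.339 * 0.001 = 0.004339 kg. Sum: 0.22393288 + 0.004339 = 0.22827188 kg. 1 mg = 1e-06 kg, so 0.22827188 kg = 0.22827188 / 1e-06 = 228271.88 mg ≈ 2.283e+05 mg (4 s.f.). Final answer: 2.283e+05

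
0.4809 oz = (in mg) 1.363e+04. Check: 1 oz = 0.028349523 kg, so 0.4809 oz = 0.4809 * 0.028349523 = 0.013633286 kg. 1 mg = 1e-06 kg, so 0.013633286 kg = 0.013633286 / 1e-06 = 13633.286 mg ≈ 1.363e+04 mg (4 s.f.).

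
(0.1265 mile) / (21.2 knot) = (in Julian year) 1 mile = 1609.344 m, so 0.1265 mile = 0.1265 * 1609.344 = 203.58202 m. 1 knot = 0.51444444 m/s, so 21.2 knot = 21.2 * 0.51444444 = 10.906222 m/s. Combine: 203.58202 m / 10.906222 m/s = 18.666593 s. 1 Julian year = 31557600 s, so 18.666593 s = 18.666593 / 31557600 = 5.9150865e-07 Julian year ≈ 5.915e-07 Julian year (4 s.f.). Final answer: 5.915e-07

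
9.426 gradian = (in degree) 1 gradian = 0.015707963 rad, so 9.426 gradian = 9.426 * 0.015707963 = 0.14806326 rad. 1 degree = 0.017453293 rad, so 0.14806326 rad = 0.14806326 / 0.017453293 = 8.4834 degree ≈ 8.483 degree (4 s.f.). Final answer: 8.483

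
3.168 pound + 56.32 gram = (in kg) 1 pound = 0.45359237 kg, so 3.168 pound = 3.168 * 0.45359237 = 1.4369806 kg. 1 gram = 0.001 kg, so 56.32 gram = 56.32 * 0.001 = 0.05632 kg. Sum: 1.4369806 + 0.05632 = 1.4933006 kg. Result: 1.4933006 kg ≈ 1.493 kg (4 s.f.). Final answer: 1.493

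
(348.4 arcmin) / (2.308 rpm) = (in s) 0.4193. Check: 1 arcmin = 0.00029088821 rad, so 348.4 arcmin = 348.4 * 0.00029088821 = 0.10134545 rad. 1 rpm = 0.10471976 rad/s, so 2.308 rpm = 2.308 * 0.10471976 = 0.24169319 rad/s. Combine: 0.10134545 rad / 0.24169319 rad/s = 0.41931446 s. Result: 0.41931446 s ≈ 0.4193 s (4 s.f.).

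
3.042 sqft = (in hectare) 1 sqft = 0.09290304 m^2, so 3.042 sqft = 3.042 * 0.09290304 = 0.28261105 m^2. 1 hectare = 10000 m^2, so 0.28261105 m^2 = 0.28261105 / 10000 = 2.8261105e-05 hectare ≈ 2.826e-05 hectare (4 s.f.). Final answer: 2.826e-05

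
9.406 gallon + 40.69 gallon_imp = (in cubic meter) 0.2206. Check: 1 gallon = 0.0037854118 m^3, so 9.406 gallon = 9.406 * 0.0037854118 = 0.035605583 m^3. 1 gallon_imp = 0.00454609 m^3, so 40.69 gallon_imp = 40.69 * 0.00454609 = 0.1849804 m^3. Sum: 0.035605583 + 0.1849804 = 0.22058599 m^3. 0.22058599 m^3 = 0.22058599 cubic meter ≈ 0.2206 cubic meter (4 s.f.).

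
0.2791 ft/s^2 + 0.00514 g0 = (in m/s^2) 1 ft/s^2 = 0.3048 m/s^2, so 0.2791 ft/s^2 = 0.2791 * 0.3048 = 0.08506968 m/s^2. 1 g0 = 9.80665 m/s^2, so 0.00514 g0 = 0.00514 * 9.80665 = 0.050406181 m/s^2. Sum: 0.08506968 + 0.050406181 = 0.13547586 m/s^2. Result: 0.13547586 m/s^2 ≈ 0.1355 m/s^2 (4 s.f.). Final answer: 0.1355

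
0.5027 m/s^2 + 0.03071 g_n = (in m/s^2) 0.8039. Check: 0.5027 m/s^2 is already in m/s^2. 1 g_n = 9.80665 m/s^2, so 0.03071 g_n = 0.03071 * 9.80665 = 0.30116222 m/s^2. Sum: 0.5027 + 0.30116222 = 0.80386222 m/s^2. Result: 0.80386222 m/s^2 ≈ 0.8039 m/s^2 (4 s.f.).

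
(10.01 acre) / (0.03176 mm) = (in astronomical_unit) 1 acre = 4046.8564 m^2, so 10.01 acre = 10.01 * 4046.8564 = 40509.033 m^2. 1 mm = 0.001 m, so 0.03176 mm = 0.03176 * 0.001 = 3.176e-05 m. Combine: 40509.033 m^2 / 3.176e-05 m = 1.2754733e+09 m. 1 astronomical_unit = 1.4959787e+11 m, so 1.2754733e+09 m = 1.2754733e+09 / 1.4959787e+11 = 0.0085260126 astronomical_unit ≈ 0.008526 astronomical_unit (4 s.f.). Final answer: 0.008526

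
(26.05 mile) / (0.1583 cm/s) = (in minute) 4.414e+05. Check: 1 mile = 1609.344 m, so 26.05 mile = 26.05 * 1609.344 = 41923.411 m. 1 cm/s = 0.01 m/s, so 0.1583 cm/s = 0.1583 * 0.01 = 0.001583 m/s. Combine: 41923.411 m / 0.001583 m/s = 26483519 s. 1 minute = 60 s, so 26483519 s = 26483519 / 60 = 441391.99 minute ≈ 4.414e+05 minute (4 s.f.).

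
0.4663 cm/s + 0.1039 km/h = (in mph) 1 cm/s = 0.01 m/s, so 0.4663 cm/s = 0.4663 * 0.01 = 0.004663 m/s. 1 km/h = 0.27777778 m/s, so 0.1039 km/h = 0.1039 * 0.27777778 = 0.028861111 m/s. Sum: 0.004663 + 0.028861111 = 0.033524111 m/s. 1 mph = 0.44704 m/s, so 0.033524111 m/s = 0.033524111 / 0.44704 = 0.074991301 mph ≈ 0.07499 mph (4 s.f.). Final answer: 0.07499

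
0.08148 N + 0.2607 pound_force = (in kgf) 0.1266. Check: 0.08148 N is already in N. 1 pound_force = 4.4482216 N, so 0.2607 pound_force = 0.2607 * 4.4482216 = 1.1596514 N. Sum: 0.08148 + 1.1596514 = 1.2411314 N. 1 kgf = 9.80665 N, so 1.2411314 N = 1.2411314 / 9.80665 = 0.12656018 kgf ≈ 0.1266 kgf (4 s.f.).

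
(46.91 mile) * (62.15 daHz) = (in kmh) 1.689e+08. Check: 1 mile = 1609.344 m, so 46.91 mile = 46.91 * 1609.344 = 75494.327 m. 1 daHz = 10 Hz, so 62.15 daHz = 62.15 * 10 = 621.5 Hz. Combine: 75494.327 m * 621.5 Hz = 46919724 m/s. 1 kmh = 0.27777778 m/s, so 46919724 m/s = 46919724 / 0.27777778 = 1.6891101e+08 kmh ≈ 1.689e+08 kmh (4 s.f.).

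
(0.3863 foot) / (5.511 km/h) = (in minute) 1 foot = 0.3048 m, so 0.3863 foot = 0.3863 * 0.3048 = 0.11774424 m. 1 km/h = 0.27777778 m/s, so 5.511 km/h = 5.511 * 0.27777778 = 1.5308333 m/s. Combine: 0.11774424 m / 1.5308333 m/s = 0.076915127 s. 1 minute = 60 s, so 0.076915127 s = 0.076915127 / 60 = 0.0012819188 minute ≈ 0.001282 minute (4 s.f.). Final answer: 0.001282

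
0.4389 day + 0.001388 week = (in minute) 1 day = 86400 s, so 0.4389 day = 0.4389 * 86400 = 37920.96 s. 1 week = 604800 s, so 0.001388 week = 0.001388 * 604800 = 839.4624 s. Sum: 37920.96 + 839.4624 = 38760.422 s. 1 minute = 60 s, so 38760.422 s = 38760.422 / 60 = 646.00704 minute ≈ 646 minute (4 s.f.). Final answer: 646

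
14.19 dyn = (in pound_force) 1 dyn = 1e-05 N, so 14.19 dyn = 14.19 * 1e-05 = 0.0001419 N. 1 pound_force = 4.4482216 N, so 0.0001419 N = 0.0001419 / 4.4482216 = 3.1900389e-05 pound_force ≈ 3.19e-05 pound_force (4 s.f.). Final answer: 3.19e-05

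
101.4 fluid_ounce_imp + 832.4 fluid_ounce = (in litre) 1 fluid_ounce_imp = 2.8413063e-05 m^3, so 101.4 fluid_ounce_imp = 101.4 * 2.8413063e-05 = 0.0028810845 m^3. 1 fluid_ounce = 2.957353e-05 m^3, so 832.4 fluid_ounce = 832.4 * 2.957353e-05 = 0.024617006 m^3. Sum: 0.0028810845 + 0.024617006 = 0.027498091 m^3. 1 litre = 0.001 m^3, so 0.027498091 m^3 = 0.027498091 / 0.001 = 27.498091 litre ≈ 27.5 litre (4 s.f.). Final answer: 27.5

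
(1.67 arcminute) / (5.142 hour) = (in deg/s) 1 arcminute = 0.00029088821 rad, so 1.67 arcminute = 1.67 * 0.00029088821 = 0.00048578331 rad. 1 hour = 3600 s, so 5.142 hour = 5.142 * 3600 = 18511.2 s. Combine: 0.00048578331 rad / 18511.2 s = 2.624267e-08 rad/s. 1 deg/s = 0.017453293 rad/s, so 2.624267e-08 rad/s = 2.624267e-08 / 0.017453293 = 1.5035942e-06 deg/s ≈ 1.504e-06 deg/s (4 s.f.). Final answer: 1.504e-06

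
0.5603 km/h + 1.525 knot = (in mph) 2.103. Check: 1 km/h = 0.27777778 m/s, so 0.5603 km/h = 0.5603 * 0.27777778 = 0.15563889 m/s. 1 knot = 0.51444444 m/s, so 1.525 knot = 1.525 * 0.51444444 = 0.78452778 m/s. Sum: 0.15563889 + 0.78452778 = 0.94016667 m/s. 1 mph = 0.44704 m/s, so 0.94016667 m/s = 0.94016667 / 0.44704 = 2.1030929 mph ≈ 2.103 mph (4 s.f.).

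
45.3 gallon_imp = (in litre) 1 gallon_imp = 0.00454609 m^3, so 45.3 gallon_imp = 45.3 * 0.00454609 = 0.20593788 m^3. 1 litre = 0.001 m^3, so 0.20593788 m^3 = 0.20593788 / 0.001 = 205.93788 litre ≈ 205.9 litre (4 s.f.). Final answer: 205.9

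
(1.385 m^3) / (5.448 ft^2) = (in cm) 1.385 m^3 is already in m^3. 1 ft^2 = 0.09290304 m^2, so 5.448 ft^2 = 5.448 * 0.09290304 = 0.50613576 m^2. Combine: 1.385 m^3 / 0.50613576 m^2 = 2.73642 m. 1 cm = 0.01 m, so 2.73642 m = 2.73642 / 0.01 = 273.642 cm ≈ 273.6 cm (4 s.f.). Final answer: 273.6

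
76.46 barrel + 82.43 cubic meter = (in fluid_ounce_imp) 3.329e+06. Check: 1 barrel = 0.15898729 m^3, so 76.46 barrel = 76.46 * 0.15898729 = 12.156169 m^3. 82.43 cubic meter = 82.43 m^3. Sum: 12.156169 + 82.43 = 94.586169 m^3. 1 fluid_ounce_imp = 2.8413063e-05 m^3, so 94.586169 m^3 = 94.586169 / 2.8413063e-05 = 3328967.7 fluid_ounce_imp ≈ 3.329e+06 fluid_ounce_imp (4 s.f.).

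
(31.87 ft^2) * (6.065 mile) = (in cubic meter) 1 ft^2 = 0.09290304 m^2, so 31.87 ft^2 = 31.87 * 0.09290304 = 2.9608199 m^2. 1 mile = 1609.344 m, so 6.065 mile = 6.065 * 1609.344 = 9760.6714 m. Combine: 2.9608199 m^2 * 9760.6714 m = 28899.59 m^3. 28899.59 m^3 = 28899.59 cubic meter ≈ 2.89e+04 cubic meter (4 s.f.). Final answer: 2.89e+04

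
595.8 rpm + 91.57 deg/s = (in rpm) 1 rpm = 0.10471976 rad/s, so 595.8 rpm = 595.8 * 0.10471976 = 62.39203 rad/s. 1 deg/s = 0.017453293 rad/s, so 91.57 deg/s = 91.57 * 0.017453293 = 1.598198 rad/s. Sum: 62.39203 + 1.598198 = 63.990228 rad/s. 1 rpm = 0.10471976 rad/s, so 63.990228 rad/s = 63.990228 / 0.10471976 = 611.06167 rpm ≈ 611.1 rpm (4 s.f.). Final answer: 611.1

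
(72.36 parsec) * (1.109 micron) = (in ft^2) 2.665e+13. Check: 1 parsec = 3.0856776e+16 m, so 72.36 parsec = 72.36 * 3.0856776e+16 = 2.2327963e+18 m. 1 micron = 1e-06 m, so 1.109 micron = 1.109 * 1e-06 = 1.109e-06 m. Combine: 2.2327963e+18 m * 1.109e-06 m = 2.4761711e+12 m^2. 1 ft^2 = 0.09290304 m^2, so 2.4761711e+12 m^2 = 2.4761711e+12 / 0.09290304 = 2.6653284e+13 ft^2 ≈ 2.665e+13 ft^2 (4 s.f.).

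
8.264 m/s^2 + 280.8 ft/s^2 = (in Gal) 8.264 m/s^2 is already in m/s^2. 1 ft/s^2 = 0.3048 m/s^2, so 280.8 ft/s^2 = 280.8 * 0.3048 = 85.58784 m/s^2. Sum: 8.264 + 85.58784 = 93.85184 m/s^2. 1 Gal = 0.01 m/s^2, so 93.85184 m/s^2 = 93.85184 / 0.01 = 9385.184 Gal ≈ 9385 Gal (4 s.f.). Final answer: 9385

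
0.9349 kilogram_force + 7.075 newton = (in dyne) 1.624e+06. Check: 1 kilogram_force = 9.80665 N, so 0.9349 kilogram_force = 0.9349 * 9.80665 = 9.1682371 N. 7.075 newton = 7.075 N. Sum: 9.1682371 + 7.075 = 16.243237 N. 1 dyne = 1e-05 N, so 16.243237 N = 16.243237 / 1e-05 = 1624323.7 dyne ≈ 1.624e+06 dyne (4 s.f.).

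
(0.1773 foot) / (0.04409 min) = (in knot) 0.03971. Check: 1 foot = 0.3048 m, so 0.1773 foot = 0.1773 * 0.3048 = 0.05404104 m. 1 min = 60 s, so 0.04409 min = 0.04409 * 60 = 2.6454 s. Combine: 0.05404104 m / 2.6454 s = 0.020428306 m/s. 1 knot = 0.51444444 m/s, so 0.020428306 m/s = 0.020428306 / 0.51444444 = 0.03970945 knot ≈ 0.03971 knot (4 s.f.).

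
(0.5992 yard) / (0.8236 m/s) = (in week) 1.1e-06. Check: 1 yard = 0.9144 m, so 0.5992 yard = 0.5992 * 0.9144 = 0.54790848 m. 0.8236 m/s is already in m/s. Combine: 0.54790848 m / 0.8236 m/s = 0.66526042 s. 1 week = 604800 s, so 0.66526042 s = 0.66526042 / 604800 = 1.0999676e-06 week ≈ 1.1e-06 week (4 s.f.).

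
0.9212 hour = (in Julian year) 0.0001051. Check: 1 hour = 3600 s, so 0.9212 hour = 0.9212 * 3600 = 3316.32 s. 1 Julian year = 31557600 s, so 3316.32 s = 3316.32 / 31557600 = 0.00010508784 Julian year ≈ 0.0001051 Julian year (4 s.f.).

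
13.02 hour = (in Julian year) 1 hour = 3600 s, so 13.02 hour = 13.02 * 3600 = 46872 s. 1 Julian year = 31557600 s, so 46872 s = 46872 / 31557600 = 0.0014852841 Julian year ≈ 0.001485 Julian year (4 s.f.). Final answer: 0.001485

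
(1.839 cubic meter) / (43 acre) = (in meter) 1.839 cubic meter = 1.839 m^3. 1 acre = 4046.8564 m^2, so 43 acre = 43 * 4046.8564 = 174014.83 m^2. Combine: 1.839 m^3 / 174014.83 m^2 = 1.0568065e-05 m. 1.0568065e-05 m = 1.0568065e-05 meter ≈ 1.057e-05 meter (4 s.f.). Final answer: 1.057e-05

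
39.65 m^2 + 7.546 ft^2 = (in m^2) 39.65 m^2 is already in m^2. 1 ft^2 = 0.09290304 m^2, so 7.546 ft^2 = 7.546 * 0.09290304 = 0.70104634 m^2. Sum: 39.65 + 0.70104634 = 40.351046 m^2. Result: 40.351046 m^2 ≈ 40.35 m^2 (4 s.f.). Final answer: 40.35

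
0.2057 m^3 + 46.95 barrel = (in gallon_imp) 1687. Check: 0.2057 m^3 is already in m^3. 1 barrel = 0.15898729 m^3, so 46.95 barrel = 46.95 * 0.15898729 = 7.4644535 m^3. Sum: 0.2057 + 7.4644535 = 7.6701535 m^3. 1 gallon_imp = 0.00454609 m^3, so 7.6701535 m^3 = 7.6701535 / 0.00454609 = 1687.1979 gallon_imp ≈ 1687 gallon_imp (4 s.f.).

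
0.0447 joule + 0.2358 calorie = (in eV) 6.437e+18. Check: 0.0447 joule = 0.0447 J. 1 calorie = 4.184 J, so 0.2358 calorie = 0.2358 * 4.184 = 0.9865872 J. Sum: 0.0447 + 0.9865872 = 1.0312872 J. 1 eV = 1.6021766e-19 J, so 1.0312872 J = 1.0312872 / 1.6021766e-19 = 6.4367884e+18 eV ≈ 6.437e+18 eV (4 s.f.).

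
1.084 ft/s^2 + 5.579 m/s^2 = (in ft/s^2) 19.39. Check: 1 ft/s^2 = 0.3048 m/s^2, so 1.084 ft/s^2 = 1.084 * 0.3048 = 0.3304032 m/s^2. 5.579 m/s^2 is already in m/s^2. Sum: 0.3304032 + 5.579 = 5.9094032 m/s^2. 1 ft/s^2 = 0.3048 m/s^2, so 5.9094032 m/s^2 = 5.9094032 / 0.3048 = 19.387806 ft/s^2 ≈ 19.39 ft/s^2 (4 s.f.).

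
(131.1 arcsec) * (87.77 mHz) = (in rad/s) 5.579e-05. Check: 1 arcsec = 4.8481368e-06 rad, so 131.1 arcsec = 131.1 * 4.8481368e-06 = 0.00063559074 rad. 1 mHz = 0.001 Hz, so 87.77 mHz = 87.77 * 0.001 = 0.08777 Hz. Combine: 0.00063559074 rad * 0.08777 Hz = 5.5785799e-05 rad/s. Result: 5.5785799e-05 rad/s ≈ 5.579e-05 rad/s (4 s.f.).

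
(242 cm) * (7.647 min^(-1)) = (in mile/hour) 0.6899. Check: 1 cm = 0.01 m, so 242 cm = 242 * 0.01 = 2.42 m. 1 min^(-1) = 0.016666667 Hz, so 7.647 min^(-1) = 7.647 * 0.016666667 = 0.12745 Hz. Combine: 2.42 m * 0.12745 Hz = 0.308429 m/s. 1 mile/hour = 0.44704 m/s, so 0.308429 m/s = 0.308429 / 0.44704 = 0.68993602 mile/hour ≈ 0.6899 mile/hour (4 s.f.).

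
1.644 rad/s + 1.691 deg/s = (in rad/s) 1.674. Check: 1.644 rad/s is already in rad/s. 1 deg/s = 0.017453293 rad/s, so 1.691 deg/s = 1.691 * 0.017453293 = 0.029513518 rad/s. Sum: 1.644 + 0.029513518 = 1.6735135 rad/s. Result: 1.6735135 rad/s ≈ 1.674 rad/s (4 s.f.).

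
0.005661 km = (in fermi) 1 km = 1000 m, so 0.005661 km = 0.005661 * 1000 = 5.661 m. 1 fermi = 1e-15 m, so 5.661 m = 5.661 / 1e-15 = 5.661e+15 fermi. Final answer: 5.661e+15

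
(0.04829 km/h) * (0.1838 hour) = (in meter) 8.876. Check: 1 km/h = 0.27777778 m/s, so 0.04829 km/h = 0.04829 * 0.27777778 = 0.013413889 m/s. 1 hour = 3600 s, so 0.1838 hour = 0.1838 * 3600 = 661.68 s. Combine: 0.013413889 m/s * 661.68 s = 8.875702 m. 8.875702 m = 8.875702 meter ≈ 8.876 meter (4 s.f.).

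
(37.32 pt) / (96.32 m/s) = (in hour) 3.797e-08. Check: 1 pt = 0.00035277778 m, so 37.32 pt = 37.32 * 0.00035277778 = 0.013165667 m. 96.32 m/s is already in m/s. Combine: 0.013165667 m / 96.32 m/s = 0.00013668674 s. 1 hour = 3600 s, so 0.00013668674 s = 0.00013668674 / 3600 = 3.7968539e-08 hour ≈ 3.797e-08 hour (4 s.f.).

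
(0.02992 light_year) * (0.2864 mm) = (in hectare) 8.107e+06. Check: 1 light_year = 9.4607305e+15 m, so 0.02992 light_year = 0.02992 * 9.4607305e+15 = 2.8306506e+14 m. 1 mm = 0.001 m, so 0.2864 mm = 0.2864 * 0.001 = 0.0002864 m. Combine: 2.8306506e+14 m * 0.0002864 m = 8.1069832e+10 m^2. 1 hectare = 10000 m^2, so 8.1069832e+10 m^2 = 8.1069832e+10 / 10000 = 8106983.2 hectare ≈ 8.107e+06 hectare (4 s.f.).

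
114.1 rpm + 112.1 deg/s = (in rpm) 132.8. Check: 1 rpm = 0.10471976 rad/s, so 114.1 rpm = 114.1 * 0.10471976 = 11.948524 rad/s. 1 deg/s = 0.017453293 rad/s, so 112.1 deg/s = 112.1 * 0.017453293 = 1.9565141 rad/s. Sum: 11.948524 + 1.9565141 = 13.905038 rad/s. 1 rpm = 0.10471976 rad/s, so 13.905038 rad/s = 13.905038 / 0.10471976 = 132.78333 rpm ≈ 132.8 rpm (4 s.f.).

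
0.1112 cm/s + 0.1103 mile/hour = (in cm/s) 1 cm/s = 0.01 m/s, so 0.1112 cm/s = 0.1112 * 0.01 = 0.001112 m/s. 1 mile/hour = 0.44704 m/s, so 0.1103 mile/hour = 0.1103 * 0.44704 = 0.049308512 m/s. Sum: 0.001112 + 0.049308512 = 0.050420512 m/s. 1 cm/s = 0.01 m/s, so 0.050420512 m/s = 0.050420512 / 0.01 = 5.0420512 cm/s ≈ 5.042 cm/s (4 s.f.). Final answer: 5.042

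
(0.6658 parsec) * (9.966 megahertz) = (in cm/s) 1 parsec = 3.0856776e+16 m, so 0.6658 parsec = 0.6658 * 3.0856776e+16 = 2.0544441e+16 m. 1 megahertz = 1000000 Hz, so 9.966 megahertz = 9.966 * 1000000 = 9966000 Hz. Combine: 2.0544441e+16 m * 9966000 Hz = 2.047459e+23 m/s. 1 cm/s = 0.01 m/s, so 2.047459e+23 m/s = 2.047459e+23 / 0.01 = 2.047459e+25 cm/s ≈ 2.047e+25 cm/s (4 s.f.). Final answer: 2.047e+25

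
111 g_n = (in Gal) 1.089e+05. Check: 1 g_n = 9.80665 m/s^2, so 111 g_n = 111 * 9.80665 = 1088.5381 m/s^2. 1 Gal = 0.01 m/s^2, so 1088.5381 m/s^2 = 1088.5381 / 0.01 = 108853.81 Gal ≈ 1.089e+05 Gal (4 s.f.).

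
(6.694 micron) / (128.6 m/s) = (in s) 1 micron = 1e-06 m, so 6.694 micron = 6.694 * 1e-06 = 6.694e-06 m. 128.6 m/s is already in m/s. Combine: 6.694e-06 m / 128.6 m/s = 5.2052877e-08 s. Result: 5.2052877e-08 s ≈ 5.205e-08 s (4 s.f.). Final answer: 5.205e-08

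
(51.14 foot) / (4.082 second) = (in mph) 1 foot = 0.3048 m, so 51.14 foot = 51.14 * 0.3048 = 15.587472 m. 4.082 second = 4.082 s. Combine: 15.587472 m / 4.082 s = 3.818587 m/s. 1 mph = 0.44704 m/s, so 3.818587 m/s = 3.818587 / 0.44704 = 8.5419358 mph ≈ 8.542 mph (4 s.f.). Final answer: 8.542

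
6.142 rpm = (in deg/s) 36.85. Check: 1 rpm = 0.10471976 rad/s, so 6.142 rpm = 6.142 * 0.10471976 = 0.64318874 rad/s. 1 deg/s = 0.017453293 rad/s, so 0.64318874 rad/s = 0.64318874 / 0.017453293 = 36.852 deg/s ≈ 36.85 deg/s (4 s.f.).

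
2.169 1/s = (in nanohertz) 2.169 1/s = 2.169 Hz. 1 nanohertz = 1e-09 Hz, so 2.169 Hz = 2.169 / 1e-09 = 2.169e+09 nanohertz. Final answer: 2.169e+09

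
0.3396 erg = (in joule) 1 erg = 1e-07 J, so 0.3396 erg = 0.3396 * 1e-07 = 3.396e-08 J. 3.396e-08 J = 3.396e-08 joule. Final answer: 3.396e-08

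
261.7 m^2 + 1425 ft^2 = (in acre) 261.7 m^2 is already in m^2. 1 ft^2 = 0.09290304 m^2, so 1425 ft^2 = 1425 * 0.09290304 = 132.38683 m^2. Sum: 261.7 + 132.38683 = 394.08683 m^2. 1 acre = 4046.8564 m^2, so 394.08683 m^2 = 394.08683 / 4046.8564 = 0.097380977 acre ≈ 0.09738 acre (4 s.f.). Final answer: 0.09738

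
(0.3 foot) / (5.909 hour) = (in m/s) 4.299e-06. Check: 1 foot = 0.3048 m, so 0.3 foot = 0.3 * 0.3048 = 0.09144 m. 1 hour = 3600 s, so 5.909 hour = 5.909 * 3600 = 21272.4 s. Combine: 0.09144 m / 21272.4 s = 4.2985277e-06 m/s. Result: 4.2985277e-06 m/s ≈ 4.299e-06 m/s (4 s.f.).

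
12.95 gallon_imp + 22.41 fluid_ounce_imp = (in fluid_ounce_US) 1 gallon_imp = 0.00454609 m^3, so 12.95 gallon_imp = 12.95 * 0.00454609 = 0.058871865 m^3. 1 fluid_ounce_imp = 2.8413063e-05 m^3, so 22.41 fluid_ounce_imp = 22.41 * 2.8413063e-05 = 0.00063673673 m^3. Sum: 0.058871865 + 0.00063673673 = 0.059508602 m^3. 1 fluid_ounce_US = 2.957353e-05 m^3, so 0.059508602 m^3 = 0.059508602 / 2.957353e-05 = 2012.2252 fluid_ounce_US ≈ 2012 fluid_ounce_US (4 s.f.). Final answer: 2012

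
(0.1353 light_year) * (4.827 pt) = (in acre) 1 light_year = 9.4607305e+15 m, so 0.1353 light_year = 0.1353 * 9.4607305e+15 = 1.2800368e+15 m. 1 pt = 0.00035277778 m, so 4.827 pt = 4.827 * 0.00035277778 = 0.0017028583 m. Combine: 1.2800368e+15 m * 0.0017028583 m = 2.1797214e+12 m^2. 1 acre = 4046.8564 m^2, so 2.1797214e+12 m^2 = 2.1797214e+12 / 4046.8564 = 5.3862089e+08 acre ≈ 5.386e+08 acre (4 s.f.). Final answer: 5.386e+08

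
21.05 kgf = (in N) 1 kgf = 9.80665 N, so 21.05 kgf = 21.05 * 9.80665 = 206.42998 N. Result: 206.42998 N ≈ 206.4 N (4 s.f.). Final answer: 206.4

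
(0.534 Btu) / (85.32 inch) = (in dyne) 2.6e+07. Check: 1 Btu = 1055.0559 J, so 0.534 Btu = 0.534 * 1055.0559 = 563.39983 J. 1 inch = 0.0254 m, so 85.32 inch = 85.32 * 0.0254 = 2.167128 m. Combine: 563.39983 J / 2.167128 m = 259.97533 N. 1 dyne = 1e-05 N, so 259.97533 N = 259.97533 / 1e-05 = 25997533 dyne ≈ 2.6e+07 dyne (4 s.f.).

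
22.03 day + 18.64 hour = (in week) 1 day = 86400 s, so 22.03 day = 22.03 * 86400 = 1903392 s. 1 hour = 3600 s, so 18.64 hour = 18.64 * 3600 = 67104 s. Sum: 1903392 + 67104 = 1970496 s. 1 week = 604800 s, so 1970496 s = 1970496 / 604800 = 3.2580952 week ≈ 3.258 week (4 s.f.). Final answer: 3.258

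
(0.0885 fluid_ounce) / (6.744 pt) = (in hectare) 1 fluid_ounce = 2.957353e-05 m^3, so 0.0885 fluid_ounce = 0.0885 * 2.957353e-05 = 2.6172574e-06 m^3. 1 pt = 0.00035277778 m, so 6.744 pt = 6.744 * 0.00035277778 = 0.0023791333 m. Combine: 2.6172574e-06 m^3 / 0.0023791333 m = 0.0011000886 m^2. 1 hectare = 10000 m^2, so 0.0011000886 m^2 = 0.0011000886 / 10000 = 1.1000886e-07 hectare ≈ 1.1e-07 hectare (4 s.f.). Final answer: 1.1e-07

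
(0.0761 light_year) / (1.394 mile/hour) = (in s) 1 light_year = 9.4607305e+15 m, so 0.0761 light_year = 0.0761 * 9.4607305e+15 = 7.1996159e+14 m. 1 mile/hour = 0.44704 m/s, so 1.394 mile/hour = 1.394 * 0.44704 = 0.62317376 m/s. Combine: 7.1996159e+14 m / 0.62317376 m/s = 1.1553144e+15 s. Result: 1.1553144e+15 s ≈ 1.155e+15 s (4 s.f.). Final answer: 1.155e+15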